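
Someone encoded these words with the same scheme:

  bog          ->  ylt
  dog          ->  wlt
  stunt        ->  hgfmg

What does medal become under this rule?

Each pair mirrors across the alphabet (b↔y, o↔l, g↔t): positions sum to 25. Each letter is replaced by its mirror in the alphabet: a↔z, b↔y, c↔x, and so on (the Atbash cipher).
Applying it to medal: m↔n, e↔v, d↔w, a↔z, l↔o.

nvwzo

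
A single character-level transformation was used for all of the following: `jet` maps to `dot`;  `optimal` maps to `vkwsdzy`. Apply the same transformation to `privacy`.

The output letters match the input read backwards, each shifted +10: jet reversed is tej. Read the word backwards and shift each letter +10.
On privacy: reverse → ycavirp; then shift: y+10=i, c+10=m, a+10=k, v+10=f, i+10=s, r+10=b, p+10=z.

imkfsbz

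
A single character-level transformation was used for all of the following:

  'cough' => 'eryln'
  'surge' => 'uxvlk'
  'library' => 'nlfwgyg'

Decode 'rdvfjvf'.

Each letter shifts forward by (position + 2), i.e. 2, 3, 4, … — the shift grows by one for each successive letter.
Reversing it on rdvfjvf: r−2=p, d−3=a, v−4=r, f−5=a, j−6=d, v−7=o, f−8=x.

paradox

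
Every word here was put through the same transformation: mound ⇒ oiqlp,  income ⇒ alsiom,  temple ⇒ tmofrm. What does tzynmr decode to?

travel

m(12)→o(14) and o(14)→i(8) fit y≡23x+24 (mod 26); the inverse of 23 mod 26 is 17. Each letter's alphabet position (a=0..z=25) is mapped through 23·x+24 mod 26 — an affine cipher.
Undoing it on tzynmr: t(19)→17·(19−24)≡19=t; z(25)→17·(25−24)≡17=r; y(24)→17·(24−24)≡0=a; n(13)→17·(13−24)≡21=v; m(12)→17·(12−24)≡4=e; r(17)→17·(17−24)≡11=l (all mod 26).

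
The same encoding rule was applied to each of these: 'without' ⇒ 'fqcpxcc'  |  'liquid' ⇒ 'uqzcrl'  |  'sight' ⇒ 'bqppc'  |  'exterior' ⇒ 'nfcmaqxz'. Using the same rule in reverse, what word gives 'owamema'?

forever

Shifts by position in without: pos 0: w→f (+9), pos 1: i→q (+8), pos 2: t→c (+9), pos 3: h→p (+8) — repeating every 2. A repeating key of period 2 is used — shifts +9, +8 over and over.
Decoding owamema: o−9=f, w−8=o, a−9=r, m−8=e, e−9=v, m−8=e, a−9=r.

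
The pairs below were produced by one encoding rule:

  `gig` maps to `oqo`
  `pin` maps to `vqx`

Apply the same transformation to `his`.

The output letters match the input read backwards, each shifted +8: gig reversed is gig. Two steps: reverse the string, then apply a Caesar shift of +8.
On his: reverse → sih; then shift: s+8=a, i+8=q, h+8=p.

aqp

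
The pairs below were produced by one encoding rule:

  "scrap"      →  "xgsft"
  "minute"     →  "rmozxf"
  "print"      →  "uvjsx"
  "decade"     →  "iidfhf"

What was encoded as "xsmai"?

Shifts by position in scrap: pos 0: s→x (+5), pos 1: c→g (+4), pos 2: r→s (+1), pos 3: a→f (+5), pos 4: p→t (+4) — repeating every 3. The shifts repeat in a cycle of length 3: positions 0,1,… shift by +5, +4, +1, then the pattern repeats.
Decoding xsmai: x−5=s, s−4=o, m−1=l, a−5=v, i−4=e.

solve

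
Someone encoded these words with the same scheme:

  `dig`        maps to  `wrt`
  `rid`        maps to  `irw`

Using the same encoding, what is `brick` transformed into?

Each pair mirrors across the alphabet (d↔w, i↔r, g↔t): positions sum to 25. Letters are reflected about the middle of the alphabet (position → 25−position): Atbash.
Applying it to brick: b↔y, r↔i, i↔r, c↔x, k↔p.

yirxp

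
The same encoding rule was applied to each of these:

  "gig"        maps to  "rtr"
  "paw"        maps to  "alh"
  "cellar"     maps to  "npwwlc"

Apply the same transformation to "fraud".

Compare letters: g→r is +11, i→t is +11, g→r is +11 — a constant shift. Every letter moves 11 places later in the alphabet, wrapping around z→a.
For fraud: f+11=q, r+11=c, a+11=l, u+11=f, d+11=o.

qclfo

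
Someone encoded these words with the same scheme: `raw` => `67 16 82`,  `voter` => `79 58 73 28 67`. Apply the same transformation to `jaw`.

43 16 82

r(#18)→67 and a(#1)→16: differences scale by 3, so n = 3·pos + 13. The formula is n = 3×(alphabet index, a=1) + 13.
On jaw: j=10→43, a=1→16, w=23→82.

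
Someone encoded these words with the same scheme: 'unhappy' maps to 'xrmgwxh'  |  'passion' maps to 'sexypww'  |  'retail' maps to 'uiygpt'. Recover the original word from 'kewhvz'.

harbor

The shift increases by 1 at each position, starting from +3: 3, 4, 5, ….
Undoing it on kewhvz: k−3=h, e−4=a, w−5=r, h−6=b, v−7=o, z−8=r.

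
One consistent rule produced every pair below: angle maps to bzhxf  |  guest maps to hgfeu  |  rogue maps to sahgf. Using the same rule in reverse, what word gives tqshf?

serve

Shifts by position in angle: pos 0: a→b (+1), pos 1: n→z (+12), pos 2: g→h (+1), pos 3: l→x (+12) — repeating every 2. The shifts repeat in a cycle of length 2: positions 0,1,… shift by +1, +12, then the pattern repeats.
Undoing it on tqshf: t−1=s, q−12=e, s−1=r, h−12=v, f−1=e.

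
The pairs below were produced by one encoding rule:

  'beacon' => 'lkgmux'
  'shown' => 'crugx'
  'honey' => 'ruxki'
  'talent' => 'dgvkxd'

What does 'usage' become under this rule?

acgqk

The shift depends on letter class: consonant b→l is +10, but vowel e→k is +6. The rule splits by letter class: vowels +6, consonants +10.
On usage: u(vowel)+6=a, s(cons)+10=c, a(vowel)+6=g, g(cons)+10=q, e(vowel)+6=k.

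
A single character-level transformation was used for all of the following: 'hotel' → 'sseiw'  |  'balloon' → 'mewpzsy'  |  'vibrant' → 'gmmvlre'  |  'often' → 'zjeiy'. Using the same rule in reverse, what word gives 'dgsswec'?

Shifts by position in hotel: pos 0: h→s (+11), pos 1: o→s (+4), pos 2: t→e (+11), pos 3: e→i (+4) — repeating every 2. It's a Vigenère-style cipher with numeric key [11,4]: position i shifts by key[i mod 2].
Reversing it on dgsswec: d−11=s, g−4=c, s−11=h, s−4=o, w−11=l, e−4=a, c−11=r.

scholar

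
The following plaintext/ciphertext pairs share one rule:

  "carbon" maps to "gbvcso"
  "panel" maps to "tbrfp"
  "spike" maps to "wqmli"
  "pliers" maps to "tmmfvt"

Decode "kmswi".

Shifts by position in carbon: pos 0: c→g (+4), pos 1: a→b (+1), pos 2: r→v (+4), pos 3: b→c (+1) — repeating every 2. It's a Vigenère-style cipher with numeric key [4,1]: position i shifts by key[i mod 2].
Reversing it on kmswi: k−4=g, m−1=l, s−4=o, w−1=v, i−4=e.

glove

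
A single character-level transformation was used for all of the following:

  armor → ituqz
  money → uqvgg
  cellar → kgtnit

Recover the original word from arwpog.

sponge

Shifts by position in armor: pos 0: a→i (+8), pos 1: r→t (+2), pos 2: m→u (+8), pos 3: o→q (+2) — repeating every 2. It's a Vigenère-style cipher with numeric key [8,2]: position i shifts by key[i mod 2].
Reversing it on arwpog: a−8=s, r−2=p, w−8=o, p−2=n, o−8=g, g−2=e.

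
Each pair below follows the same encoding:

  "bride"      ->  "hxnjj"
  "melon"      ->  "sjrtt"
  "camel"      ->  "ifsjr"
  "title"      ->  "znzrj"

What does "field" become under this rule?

The shift depends on letter class: consonant b→h is +6, but vowel i→n is +5. Vowels shift forward by 5 and consonants shift forward by 6.
Applying it to field: f(cons)+6=l, i(vowel)+5=n, e(vowel)+5=j, l(cons)+6=r, d(cons)+6=j.

lnjrj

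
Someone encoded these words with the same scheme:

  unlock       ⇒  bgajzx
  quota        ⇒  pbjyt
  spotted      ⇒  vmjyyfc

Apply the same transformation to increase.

This is an affine cipher: with a=0,…,z=25, each position x becomes (3x+19) mod 26.
Applying it to increase: i(8)→3·8+19≡17=r; n(13)→3·13+19≡6=g; c(2)→3·2+19≡25=z; r(17)→3·17+19≡18=s; e(4)→3·4+19≡5=f; a(0)→3·0+19≡19=t; s(18)→3·18+19≡21=v; e(4)→3·4+19≡5=f (all mod 26).

rgzsftvf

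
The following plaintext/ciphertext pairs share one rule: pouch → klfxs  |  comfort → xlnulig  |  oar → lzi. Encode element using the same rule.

vovnvmg

Each pair mirrors across the alphabet (p↔k, o↔l, u↔f): positions sum to 25. Each letter is replaced by its mirror in the alphabet: a↔z, b↔y, c↔x, and so on (the Atbash cipher).
Applying it to element: e↔v, l↔o, e↔v, m↔n, e↔v, n↔m, t↔g.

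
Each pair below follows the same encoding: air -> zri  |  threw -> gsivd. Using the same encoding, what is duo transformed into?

wfl

Each pair mirrors across the alphabet (a↔z, i↔r, r↔i): positions sum to 25. This is the alphabet-reversal cipher (Atbash): a becomes z, b becomes y, etc.
Applying it to duo: d↔w, u↔f, o↔l.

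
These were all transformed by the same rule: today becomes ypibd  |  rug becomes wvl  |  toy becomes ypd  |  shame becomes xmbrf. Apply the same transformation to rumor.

The shift depends on letter class: consonant t→y is +5, but vowel o→p is +1. The rule splits by letter class: vowels +1, consonants +5.
On rumor: r(cons)+5=w, u(vowel)+1=v, m(cons)+5=r, o(vowel)+1=p, r(cons)+5=w.

wvrpw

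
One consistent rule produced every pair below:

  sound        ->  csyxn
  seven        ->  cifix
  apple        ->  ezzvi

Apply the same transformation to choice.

mrsmmi

Two shifts are in play — +4 for a/e/i/o/u, +10 for every other letter.
For choice: c(cons)+10=m, h(cons)+10=r, o(vowel)+4=s, i(vowel)+4=m, c(cons)+10=m, e(vowel)+4=i.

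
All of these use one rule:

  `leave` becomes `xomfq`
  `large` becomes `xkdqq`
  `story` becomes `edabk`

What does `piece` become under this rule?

bsqmq

It's a Vigenère-style cipher with numeric key [12,10]: position i shifts by key[i mod 2].
For piece: p+12=b, i+10=s, e+12=q, c+10=m, e+12=q.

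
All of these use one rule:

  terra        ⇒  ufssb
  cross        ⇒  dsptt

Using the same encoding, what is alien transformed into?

bmjfo

It's a constant shift of +1 (ROT1).
For alien: a+1=b, l+1=m, i+1=j, e+1=f, n+1=o.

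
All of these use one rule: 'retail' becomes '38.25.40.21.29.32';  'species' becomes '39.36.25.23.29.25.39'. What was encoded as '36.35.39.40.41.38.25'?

posture

r is letter #18 and maps to 38: an offset of 20. Each letter is replaced by its alphabet position (a=1..z=26) + 20.
Undoing it on 36.35.39.40.41.38.25: 36→(36−20)÷1=16=p, 35→(35−20)÷1=15=o, 39→(39−20)÷1=19=s, 40→(40−20)÷1=20=t, 41→(41−20)÷1=21=u, 38→(38−20)÷1=18=r, 25→(25−20)÷1=5=e.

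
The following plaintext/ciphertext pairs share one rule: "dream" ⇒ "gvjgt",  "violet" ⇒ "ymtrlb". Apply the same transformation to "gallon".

jeqrvv

In dream: d→g is +3, r→v is +4, e→j is +5, a→g is +6 — the shift increases by 1 each position. The shift increases by 1 at each position, starting from +3: 3, 4, 5, ….
On gallon: g+3=j, a+4=e, l+5=q, l+6=r, o+7=v, n+8=v.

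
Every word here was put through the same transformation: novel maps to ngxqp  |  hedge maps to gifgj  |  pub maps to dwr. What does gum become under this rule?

The output letters match the input read backwards, each shifted +2: novel reversed is levon. Read the word backwards and shift each letter +2.
Applying it to gum: reverse → mug; then shift: m+2=o, u+2=w, g+2=i.

owi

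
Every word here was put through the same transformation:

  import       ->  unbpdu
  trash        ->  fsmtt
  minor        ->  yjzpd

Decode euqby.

Shifts by position in import: pos 0: i→u (+12), pos 1: m→n (+1), pos 2: p→b (+12), pos 3: o→p (+1) — repeating every 2. A repeating key of period 2 is used — shifts +12, +1 over and over.
Reversing it on euqby: e−12=s, u−1=t, q−12=e, b−1=a, y−12=m.

steam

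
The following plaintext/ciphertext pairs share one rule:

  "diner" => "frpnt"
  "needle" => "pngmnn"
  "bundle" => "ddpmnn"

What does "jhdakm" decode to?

Shifts by position in diner: pos 0: d→f (+2), pos 1: i→r (+9), pos 2: n→p (+2), pos 3: e→n (+9) — repeating every 2. It's a Vigenère-style cipher with numeric key [2,9]: position i shifts by key[i mod 2].
Reversing it on jhdakm: j−2=h, h−9=y, d−2=b, a−9=r, k−2=i, m−9=d.

hybrid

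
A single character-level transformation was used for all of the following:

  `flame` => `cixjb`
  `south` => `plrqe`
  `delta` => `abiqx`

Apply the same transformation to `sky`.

phv

Compare letters: f→c is +23, l→i is +23, a→x is +23 — a constant shift. Every letter moves 23 places later in the alphabet, wrapping around z→a.
Applying it to sky: s+23=p, k+23=h, y+23=v.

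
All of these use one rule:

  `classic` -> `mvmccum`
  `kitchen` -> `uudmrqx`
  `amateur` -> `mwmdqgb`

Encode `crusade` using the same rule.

The shift depends on letter class: consonant c→m is +10, but vowel a→m is +12. The rule splits by letter class: vowels +12, consonants +10.
For crusade: c(cons)+10=m, r(cons)+10=b, u(vowel)+12=g, s(cons)+10=c, a(vowel)+12=m, d(cons)+10=n, e(vowel)+12=q.

mbgcmnq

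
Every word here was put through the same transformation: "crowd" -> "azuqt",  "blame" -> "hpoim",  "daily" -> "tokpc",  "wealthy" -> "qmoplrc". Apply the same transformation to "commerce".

auiimzam

This is an affine cipher: with a=0,…,z=25, each position x becomes (19x+14) mod 26.
For commerce: c(2)→19·2+14≡0=a; o(14)→19·14+14≡20=u; m(12)→19·12+14≡8=i; m(12)→19·12+14≡8=i; e(4)→19·4+14≡12=m; r(17)→19·17+14≡25=z; c(2)→19·2+14≡0=a; e(4)→19·4+14≡12=m (all mod 26).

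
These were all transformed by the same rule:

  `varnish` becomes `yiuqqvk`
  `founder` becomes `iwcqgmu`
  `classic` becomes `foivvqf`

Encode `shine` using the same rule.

vkqqm

The shift depends on letter class: consonant v→y is +3, but vowel a→i is +8. The rule splits by letter class: vowels +8, consonants +3.
Applying it to shine: s(cons)+3=v, h(cons)+3=k, i(vowel)+8=q, n(cons)+3=q, e(vowel)+8=m.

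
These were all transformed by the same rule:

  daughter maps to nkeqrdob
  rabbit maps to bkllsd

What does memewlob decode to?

cucumber

Compare letters: d→n is +10, a→k is +10, u→e is +10 — a constant shift. This is a Caesar cipher with shift 10.
Decoding memewlob: m−10=c, e−10=u, m−10=c, e−10=u, w−10=m, l−10=b, o−10=e, b−10=r.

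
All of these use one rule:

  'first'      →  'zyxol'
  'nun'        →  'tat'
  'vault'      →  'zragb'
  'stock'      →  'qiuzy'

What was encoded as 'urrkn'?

The output letters match the input read backwards, each shifted +6: first reversed is tsrif. Read the word backwards and shift each letter +6.
Decoding urrkn: shift back: u−6=o, r−6=l, r−6=l, k−6=e, n−6=h → olleh; then reverse → hello.

hello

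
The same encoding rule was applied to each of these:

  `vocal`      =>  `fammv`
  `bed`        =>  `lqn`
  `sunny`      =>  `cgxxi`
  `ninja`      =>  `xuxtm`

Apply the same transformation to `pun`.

zgx

The shift depends on letter class: consonant v→f is +10, but vowel o→a is +12. Vowels shift forward by 12 and consonants shift forward by 10.
For pun: p(cons)+10=z, u(vowel)+12=g, n(cons)+10=x.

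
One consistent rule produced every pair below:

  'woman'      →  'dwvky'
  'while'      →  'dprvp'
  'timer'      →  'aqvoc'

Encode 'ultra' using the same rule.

btcbl

The shift increases by 1 at each position, starting from +7: 7, 8, 9, ….
For ultra: u+7=b, l+8=t, t+9=c, r+10=b, a+11=l.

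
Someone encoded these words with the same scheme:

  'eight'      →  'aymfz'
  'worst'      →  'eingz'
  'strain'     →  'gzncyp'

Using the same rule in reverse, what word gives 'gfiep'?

Treating letters as 0–25, the rule is x ↦ 19x + 2 (mod 26).
Undoing it on gfiep: g(6)→11·(6−2)≡18=s; f(5)→11·(5−2)≡7=h; i(8)→11·(8−2)≡14=o; e(4)→11·(4−2)≡22=w; p(15)→11·(15−2)≡13=n (all mod 26).

shown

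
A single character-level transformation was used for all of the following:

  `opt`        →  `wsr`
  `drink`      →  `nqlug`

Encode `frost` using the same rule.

wvrui

The output letters match the input read backwards, each shifted +3: opt reversed is tpo. Two steps: reverse the string, then apply a Caesar shift of +3.
Applying it to frost: reverse → tsorf; then shift: t+3=w, s+3=v, o+3=r, r+3=u, f+3=i.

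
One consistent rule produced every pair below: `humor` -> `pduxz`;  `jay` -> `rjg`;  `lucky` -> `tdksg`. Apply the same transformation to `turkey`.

bdzsng

The shift depends on letter class: consonant h→p is +8, but vowel u→d is +9. The rule splits by letter class: vowels +9, consonants +8.
On turkey: t(cons)+8=b, u(vowel)+9=d, r(cons)+8=z, k(cons)+8=s, e(vowel)+9=n, y(cons)+8=g.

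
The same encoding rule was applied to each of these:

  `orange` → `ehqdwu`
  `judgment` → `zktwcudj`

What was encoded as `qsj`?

act

Compare letters: o→e is +16, r→h is +16, a→q is +16 — a constant shift. Every letter moves 16 places later in the alphabet, wrapping around z→a.
Reversing it on qsj: q−16=a, s−16=c, j−16=t.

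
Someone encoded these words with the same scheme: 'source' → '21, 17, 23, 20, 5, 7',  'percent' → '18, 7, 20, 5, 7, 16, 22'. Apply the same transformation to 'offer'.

17, 8, 8, 7, 20

s is letter #19 and maps to 21: an offset of 2. The number is (letter's place in the alphabet, a=1) + 2.
On offer: o=15→17, f=6→8, f=6→8, e=5→7, r=18→20.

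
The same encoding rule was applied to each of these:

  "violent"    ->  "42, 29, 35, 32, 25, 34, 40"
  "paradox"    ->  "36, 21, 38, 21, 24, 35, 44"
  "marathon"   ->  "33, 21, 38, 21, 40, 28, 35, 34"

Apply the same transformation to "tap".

v is letter #22 and maps to 42: an offset of 20. Each letter is replaced by its alphabet position (a=1..z=26) + 20.
For tap: t=20→40, a=1→21, p=16→36.

40, 21, 36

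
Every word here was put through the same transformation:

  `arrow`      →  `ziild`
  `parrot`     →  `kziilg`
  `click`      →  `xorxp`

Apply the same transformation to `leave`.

Each letter is replaced by its mirror in the alphabet: a↔z, b↔y, c↔x, and so on (the Atbash cipher).
On leave: l↔o, e↔v, a↔z, v↔e, e↔v.

ovzev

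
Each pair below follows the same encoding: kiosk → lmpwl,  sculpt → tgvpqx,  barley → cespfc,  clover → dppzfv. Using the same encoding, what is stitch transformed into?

txjxdl

A repeating key of period 2 is used — shifts +1, +4 over and over.
For stitch: s+1=t, t+4=x, i+1=j, t+4=x, c+1=d, h+4=l.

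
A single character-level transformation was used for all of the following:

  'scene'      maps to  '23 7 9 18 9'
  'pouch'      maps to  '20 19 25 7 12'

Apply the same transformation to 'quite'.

s is letter #19 and maps to 23: an offset of 4. Each letter is replaced by its alphabet position (a=1..z=26) + 4.
On quite: q=17→21, u=21→25, i=9→13, t=20→24, e=5→9.

21 25 13 24 9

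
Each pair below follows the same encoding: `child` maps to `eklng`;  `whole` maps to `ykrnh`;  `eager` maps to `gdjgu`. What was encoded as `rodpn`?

The shifts repeat in a cycle of length 3: positions 0,1,… shift by +2, +3, +3, then the pattern repeats.
Undoing it on rodpn: r−2=p, o−3=l, d−3=a, p−2=n, n−3=k.

plank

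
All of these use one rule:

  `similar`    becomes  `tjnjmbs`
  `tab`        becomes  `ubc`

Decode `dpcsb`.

cobra

Compare letters: s→t is +1, i→j is +1, m→n is +1 — a constant shift. This is a Caesar cipher with shift 1.
Decoding dpcsb: d−1=c, p−1=o, c−1=b, s−1=r, b−1=a.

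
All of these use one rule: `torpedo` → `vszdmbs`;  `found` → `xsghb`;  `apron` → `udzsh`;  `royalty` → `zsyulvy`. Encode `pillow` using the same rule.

t(19)→v(21) and o(14)→s(18) fit y≡11x+20 (mod 26); the inverse of 11 mod 26 is 19. Treating letters as 0–25, the rule is x ↦ 11x + 20 (mod 26).
For pillow: p(15)→11·15+20≡3=d; i(8)→11·8+20≡4=e; l(11)→11·11+20≡11=l; l(11)→11·11+20≡11=l; o(14)→11·14+20≡18=s; w(22)→11·22+20≡2=c (all mod 26).

dellsc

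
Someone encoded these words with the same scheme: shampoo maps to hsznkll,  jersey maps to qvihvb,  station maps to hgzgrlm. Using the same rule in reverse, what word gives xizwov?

cradle

Each pair mirrors across the alphabet (s↔h, h↔s, a↔z): positions sum to 25. Each letter is replaced by its mirror in the alphabet: a↔z, b↔y, c↔x, and so on (the Atbash cipher).
Undoing it on xizwov: x↔c, i↔r, z↔a, w↔d, o↔l, v↔e.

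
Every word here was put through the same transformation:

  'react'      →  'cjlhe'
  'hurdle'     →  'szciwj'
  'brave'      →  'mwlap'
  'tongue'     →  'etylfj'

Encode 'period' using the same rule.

ajcnzi

Shifts by position in react: pos 0: r→c (+11), pos 1: e→j (+5), pos 2: a→l (+11), pos 3: c→h (+5) — repeating every 2. The shifts repeat in a cycle of length 2: positions 0,1,… shift by +11, +5, then the pattern repeats.
For period: p+11=a, e+5=j, r+11=c, i+5=n, o+11=z, d+5=i.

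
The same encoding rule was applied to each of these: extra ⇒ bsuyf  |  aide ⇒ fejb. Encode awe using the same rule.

The output letters match the input read backwards, each shifted +1: extra reversed is artxe. The word is reversed, then every letter is shifted forward by 1.
On awe: reverse → ewa; then shift: e+1=f, w+1=x, a+1=b.

fxb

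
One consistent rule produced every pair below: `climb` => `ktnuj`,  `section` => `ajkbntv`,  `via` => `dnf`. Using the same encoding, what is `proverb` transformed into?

Two shifts are in play — +5 for a/e/i/o/u, +8 for every other letter.
On proverb: p(cons)+8=x, r(cons)+8=z, o(vowel)+5=t, v(cons)+8=d, e(vowel)+5=j, r(cons)+8=z, b(cons)+8=j.

xztdjzj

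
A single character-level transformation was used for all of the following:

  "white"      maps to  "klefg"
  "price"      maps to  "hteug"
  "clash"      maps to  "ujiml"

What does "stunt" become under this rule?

w(22)→k(10) and h(7)→l(11) fit y≡19x+8 (mod 26); the inverse of 19 mod 26 is 11. Treating letters as 0–25, the rule is x ↦ 19x + 8 (mod 26).
Applying it to stunt: s(18)→19·18+8≡12=m; t(19)→19·19+8≡5=f; u(20)→19·20+8≡24=y; n(13)→19·13+8≡21=v; t(19)→19·19+8≡5=f (all mod 26).

mfyvf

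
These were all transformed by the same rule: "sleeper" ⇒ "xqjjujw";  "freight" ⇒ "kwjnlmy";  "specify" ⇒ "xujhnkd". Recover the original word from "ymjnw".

their

Compare letters: s→x is +5, l→q is +5, e→j is +5 — a constant shift. Every letter moves 5 places later in the alphabet, wrapping around z→a.
Decoding ymjnw: y−5=t, m−5=h, j−5=e, n−5=i, w−5=r.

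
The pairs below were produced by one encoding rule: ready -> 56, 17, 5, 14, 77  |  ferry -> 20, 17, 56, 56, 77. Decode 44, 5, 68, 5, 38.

naval

r(#18)→56 and e(#5)→17: differences scale by 3, so n = 3·pos + 2. The formula is n = 3×(alphabet index, a=1) + 2.
Undoing it on 44, 5, 68, 5, 38: 44→(44−2)÷3=14=n, 5→(5−2)÷3=1=a, 68→(68−2)÷3=22=v, 5→(5−2)÷3=1=a, 38→(38−2)÷3=12=l.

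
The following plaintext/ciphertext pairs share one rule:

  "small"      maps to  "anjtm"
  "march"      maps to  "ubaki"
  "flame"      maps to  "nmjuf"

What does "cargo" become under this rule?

The shifts repeat in a cycle of length 3: positions 0,1,… shift by +8, +1, +9, then the pattern repeats.
On cargo: c+8=k, a+1=b, r+9=a, g+8=o, o+1=p.

kbaop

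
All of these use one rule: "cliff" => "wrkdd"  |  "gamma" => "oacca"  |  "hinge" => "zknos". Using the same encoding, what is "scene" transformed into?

qwsns

c(2)→w(22) and l(11)→r(17) fit y≡11x+0 (mod 26); the inverse of 11 mod 26 is 19. This is an affine cipher: with a=0,…,z=25, each position x becomes (11x+0) mod 26.
Applying it to scene: s(18)→11·18+0≡16=q; c(2)→11·2+0≡22=w; e(4)→11·4+0≡18=s; n(13)→11·13+0≡13=n; e(4)→11·4+0≡18=s (all mod 26).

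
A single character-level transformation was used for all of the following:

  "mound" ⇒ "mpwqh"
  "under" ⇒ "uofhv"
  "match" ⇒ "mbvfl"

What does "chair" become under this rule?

ciclv

In mound: m→m is +0, o→p is +1, u→w is +2, n→q is +3 — the shift increases by 1 each position. The shift increases by 1 at each position, starting from +0: 0, 1, 2, ….
For chair: c+0=c, h+1=i, a+2=c, i+3=l, r+4=v.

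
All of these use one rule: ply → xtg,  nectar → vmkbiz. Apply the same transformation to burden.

jczlmv

Compare letters: p→x is +8, l→t is +8, y→g is +8 — a constant shift. This is a Caesar cipher with shift 8.
Applying it to burden: b+8=j, u+8=c, r+8=z, d+8=l, e+8=m, n+8=v.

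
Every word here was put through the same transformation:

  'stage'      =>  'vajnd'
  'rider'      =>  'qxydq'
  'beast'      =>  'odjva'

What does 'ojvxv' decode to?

s(18)→v(21) and t(19)→a(0) fit y≡5x+9 (mod 26); the inverse of 5 mod 26 is 21. This is an affine cipher: with a=0,…,z=25, each position x becomes (5x+9) mod 26.
Decoding ojvxv: o(14)→21·(14−9)≡1=b; j(9)→21·(9−9)≡0=a; v(21)→21·(21−9)≡18=s; x(23)→21·(23−9)≡8=i; v(21)→21·(21−9)≡18=s (all mod 26).

basis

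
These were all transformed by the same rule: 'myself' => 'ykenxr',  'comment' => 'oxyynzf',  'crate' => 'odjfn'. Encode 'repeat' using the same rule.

dnbnjf

Two shifts are in play — +9 for a/e/i/o/u, +12 for every other letter.
Applying it to repeat: r(cons)+12=d, e(vowel)+9=n, p(cons)+12=b, e(vowel)+9=n, a(vowel)+9=j, t(cons)+12=f.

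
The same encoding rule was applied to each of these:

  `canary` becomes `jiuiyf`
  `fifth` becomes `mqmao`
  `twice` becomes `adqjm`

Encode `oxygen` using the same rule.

wefnmu

Vowels shift forward by 8 and consonants shift forward by 7.
On oxygen: o(vowel)+8=w, x(cons)+7=e, y(cons)+7=f, g(cons)+7=n, e(vowel)+8=m, n(cons)+7=u.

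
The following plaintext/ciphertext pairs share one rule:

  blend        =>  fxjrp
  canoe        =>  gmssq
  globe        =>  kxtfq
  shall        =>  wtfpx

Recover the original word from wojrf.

scent

Shifts by position in blend: pos 0: b→f (+4), pos 1: l→x (+12), pos 2: e→j (+5), pos 3: n→r (+4), pos 4: d→p (+12) — repeating every 3. The shifts repeat in a cycle of length 3: positions 0,1,… shift by +4, +12, +5, then the pattern repeats.
Decoding wojrf: w−4=s, o−12=c, j−5=e, r−4=n, f−12=t.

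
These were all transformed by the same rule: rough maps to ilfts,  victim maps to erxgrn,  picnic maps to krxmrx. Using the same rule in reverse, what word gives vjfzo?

equal

This is the alphabet-reversal cipher (Atbash): a becomes z, b becomes y, etc.
Decoding vjfzo: v↔e, j↔q, f↔u, z↔a, o↔l.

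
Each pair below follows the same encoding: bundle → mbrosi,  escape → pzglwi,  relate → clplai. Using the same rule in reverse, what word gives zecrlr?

oxygen

Shifts by position in bundle: pos 0: b→m (+11), pos 1: u→b (+7), pos 2: n→r (+4), pos 3: d→o (+11), pos 4: l→s (+7), pos 5: e→i (+4) — repeating every 3. It's a Vigenère-style cipher with numeric key [11,7,4]: position i shifts by key[i mod 3].
Decoding zecrlr: z−11=o, e−7=x, c−4=y, r−11=g, l−7=e, r−4=n.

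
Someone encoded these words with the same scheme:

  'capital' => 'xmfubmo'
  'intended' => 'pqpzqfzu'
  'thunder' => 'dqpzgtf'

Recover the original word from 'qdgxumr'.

failure

The word is reversed, then every letter is shifted forward by 12.
Decoding qdgxumr: shift back: q−12=e, d−12=r, g−12=u, x−12=l, u−12=i, m−12=a, r−12=f → eruliaf; then reverse → failure.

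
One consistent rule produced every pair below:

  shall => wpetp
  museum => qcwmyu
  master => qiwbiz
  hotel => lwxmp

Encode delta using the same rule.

hmpbe

Shifts by position in shall: pos 0: s→w (+4), pos 1: h→p (+8), pos 2: a→e (+4), pos 3: l→t (+8) — repeating every 2. It's a Vigenère-style cipher with numeric key [4,8]: position i shifts by key[i mod 2].
For delta: d+4=h, e+8=m, l+4=p, t+8=b, a+4=e.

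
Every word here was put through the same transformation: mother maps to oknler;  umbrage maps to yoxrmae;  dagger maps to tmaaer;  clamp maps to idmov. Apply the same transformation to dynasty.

tqzmcnq

m(12)→o(14) and o(14)→k(10) fit y≡11x+12 (mod 26); the inverse of 11 mod 26 is 19. Each letter's alphabet position (a=0..z=25) is mapped through 11·x+12 mod 26 — an affine cipher.
For dynasty: d(3)→11·3+12≡19=t; y(24)→11·24+12≡16=q; n(13)→11·13+12≡25=z; a(0)→11·0+12≡12=m; s(18)→11·18+12≡2=c; t(19)→11·19+12≡13=n; y(24)→11·24+12≡16=q (all mod 26).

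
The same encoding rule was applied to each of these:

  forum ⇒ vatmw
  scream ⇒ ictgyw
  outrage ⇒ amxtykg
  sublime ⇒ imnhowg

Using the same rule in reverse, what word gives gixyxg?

f(5)→v(21) and o(14)→a(0) fit y≡15x+24 (mod 26); the inverse of 15 mod 26 is 7. This is an affine cipher: with a=0,…,z=25, each position x becomes (15x+24) mod 26.
Reversing it on gixyxg: g(6)→7·(6−24)≡4=e; i(8)→7·(8−24)≡18=s; x(23)→7·(23−24)≡19=t; y(24)→7·(24−24)≡0=a; x(23)→7·(23−24)≡19=t; g(6)→7·(6−24)≡4=e (all mod 26).

estate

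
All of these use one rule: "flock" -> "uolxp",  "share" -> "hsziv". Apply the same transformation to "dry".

This is the alphabet-reversal cipher (Atbash): a becomes z, b becomes y, etc.
Applying it to dry: d↔w, r↔i, y↔b.

wib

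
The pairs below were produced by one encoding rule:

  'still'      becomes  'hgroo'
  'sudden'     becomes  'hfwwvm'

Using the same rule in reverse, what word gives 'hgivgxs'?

Letters are reflected about the middle of the alphabet (position → 25−position): Atbash.
Decoding hgivgxs: h↔s, g↔t, i↔r, v↔e, g↔t, x↔c, s↔h.

stretch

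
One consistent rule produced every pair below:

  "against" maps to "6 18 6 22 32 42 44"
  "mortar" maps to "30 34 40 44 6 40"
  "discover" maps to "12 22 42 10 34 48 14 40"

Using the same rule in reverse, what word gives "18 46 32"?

gun

a(#1)→6 and g(#7)→18: differences scale by 2, so n = 2·pos + 4. Each letter becomes 2×(its alphabet position, a=1..z=26) + 4.
Decoding 18 46 32: 18→(18−4)÷2=7=g, 46→(46−4)÷2=21=u, 32→(32−4)÷2=14=n.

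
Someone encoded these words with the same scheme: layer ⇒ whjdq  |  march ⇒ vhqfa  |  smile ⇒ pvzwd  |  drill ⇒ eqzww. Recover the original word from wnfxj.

lucky

Treating letters as 0–25, the rule is x ↦ 25x + 7 (mod 26).
Decoding wnfxj: w(22)→25·(22−7)≡11=l; n(13)→25·(13−7)≡20=u; f(5)→25·(5−7)≡2=c; x(23)→25·(23−7)≡10=k; j(9)→25·(9−7)≡24=y (all mod 26).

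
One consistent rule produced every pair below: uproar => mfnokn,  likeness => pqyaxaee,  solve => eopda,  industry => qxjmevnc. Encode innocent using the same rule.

u(20)→m(12) and p(15)→f(5) fit y≡17x+10 (mod 26); the inverse of 17 mod 26 is 23. Each letter's alphabet position (a=0..z=25) is mapped through 17·x+10 mod 26 — an affine cipher.
On innocent: i(8)→17·8+10≡16=q; n(13)→17·13+10≡23=x; n(13)→17·13+10≡23=x; o(14)→17·14+10≡14=o; c(2)→17·2+10≡18=s; e(4)→17·4+10≡0=a; n(13)→17·13+10≡23=x; t(19)→17·19+10≡21=v (all mod 26).

qxxosaxv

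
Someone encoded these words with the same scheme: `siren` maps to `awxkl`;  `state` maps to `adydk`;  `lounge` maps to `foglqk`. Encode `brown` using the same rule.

s(18)→a(0) and i(8)→w(22) fit y≡3x+24 (mod 26); the inverse of 3 mod 26 is 9. Each letter's alphabet position (a=0..z=25) is mapped through 3·x+24 mod 26 — an affine cipher.
For brown: b(1)→3·1+24≡1=b; r(17)→3·17+24≡23=x; o(14)→3·14+24≡14=o; w(22)→3·22+24≡12=m; n(13)→3·13+24≡11=l (all mod 26).

bxoml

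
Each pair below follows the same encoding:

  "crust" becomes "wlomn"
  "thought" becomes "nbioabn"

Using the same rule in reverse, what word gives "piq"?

It's a constant shift of +20 (ROT20).
Reversing it on piq: p−20=v, i−20=o, q−20=w.

vow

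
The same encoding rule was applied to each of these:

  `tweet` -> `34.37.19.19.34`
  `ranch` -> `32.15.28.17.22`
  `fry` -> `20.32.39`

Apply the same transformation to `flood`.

20.26.29.29.18

t is letter #20 and maps to 34: an offset of 14. The number is (letter's place in the alphabet, a=1) + 14.
For flood: f=6→20, l=12→26, o=15→29, o=15→29, d=4→18.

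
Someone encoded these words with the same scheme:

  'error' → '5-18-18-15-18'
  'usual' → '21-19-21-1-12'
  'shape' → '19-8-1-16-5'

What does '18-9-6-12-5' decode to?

rifle

e is letter #5 and maps to 5: an offset of 0. Each letter is replaced by its alphabet position (a=1, b=2, …, z=26).
Reversing it on 18-9-6-12-5: 18=r, 9=i, 6=f, 12=l, 5=e.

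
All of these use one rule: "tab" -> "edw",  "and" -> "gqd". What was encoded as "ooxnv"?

The output letters match the input read backwards, each shifted +3: tab reversed is bat. Two steps: reverse the string, then apply a Caesar shift of +3.
Undoing it on ooxnv: shift back: o−3=l, o−3=l, x−3=u, n−3=k, v−3=s → lluks; then reverse → skull.

skull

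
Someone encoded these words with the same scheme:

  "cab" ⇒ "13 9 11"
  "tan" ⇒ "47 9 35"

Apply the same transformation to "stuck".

With a=1..z=26, the number is 2·pos + 7.
For stuck: s=19→45, t=20→47, u=21→49, c=3→13, k=11→29.

45 47 49 13 29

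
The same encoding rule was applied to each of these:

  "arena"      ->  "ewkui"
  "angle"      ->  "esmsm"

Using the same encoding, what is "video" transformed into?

znjlw

In arena: a→e is +4, r→w is +5, e→k is +6, n→u is +7 — the shift increases by 1 each position. Each letter shifts forward by (position + 4), i.e. 4, 5, 6, … — the shift grows by one for each successive letter.
On video: v+4=z, i+5=n, d+6=j, e+7=l, o+8=w.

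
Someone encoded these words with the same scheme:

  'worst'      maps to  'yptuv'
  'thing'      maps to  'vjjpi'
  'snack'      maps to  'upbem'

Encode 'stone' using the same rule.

The shift depends on letter class: consonant w→y is +2, but vowel o→p is +1. Vowels shift forward by 1 and consonants shift forward by 2.
For stone: s(cons)+2=u, t(cons)+2=v, o(vowel)+1=p, n(cons)+2=p, e(vowel)+1=f.

uvppf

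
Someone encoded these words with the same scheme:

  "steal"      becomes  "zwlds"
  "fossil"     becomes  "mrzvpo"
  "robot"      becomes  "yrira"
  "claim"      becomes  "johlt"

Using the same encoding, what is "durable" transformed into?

Shifts by position in steal: pos 0: s→z (+7), pos 1: t→w (+3), pos 2: e→l (+7), pos 3: a→d (+3) — repeating every 2. It's a Vigenère-style cipher with numeric key [7,3]: position i shifts by key[i mod 2].
For durable: d+7=k, u+3=x, r+7=y, a+3=d, b+7=i, l+3=o, e+7=l.

kxydiol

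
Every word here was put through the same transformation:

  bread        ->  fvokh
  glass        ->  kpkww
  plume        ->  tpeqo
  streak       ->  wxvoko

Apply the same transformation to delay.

hopkc

Two shifts are in play — +10 for a/e/i/o/u, +4 for every other letter.
Applying it to delay: d(cons)+4=h, e(vowel)+10=o, l(cons)+4=p, a(vowel)+10=k, y(cons)+4=c.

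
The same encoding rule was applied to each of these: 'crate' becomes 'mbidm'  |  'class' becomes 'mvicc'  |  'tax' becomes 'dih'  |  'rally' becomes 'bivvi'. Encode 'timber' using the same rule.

dqwlmb

The shift depends on letter class: consonant c→m is +10, but vowel a→i is +8. Vowels shift forward by 8 and consonants shift forward by 10.
Applying it to timber: t(cons)+10=d, i(vowel)+8=q, m(cons)+10=w, b(cons)+10=l, e(vowel)+8=m, r(cons)+10=b.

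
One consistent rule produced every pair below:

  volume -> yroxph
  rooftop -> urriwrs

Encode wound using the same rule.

Compare letters: v→y is +3, o→r is +3, l→o is +3 — a constant shift. Each letter is shifted forward by 3 in the alphabet (a Caesar shift of +3).
On wound: w+3=z, o+3=r, u+3=x, n+3=q, d+3=g.

zrxqg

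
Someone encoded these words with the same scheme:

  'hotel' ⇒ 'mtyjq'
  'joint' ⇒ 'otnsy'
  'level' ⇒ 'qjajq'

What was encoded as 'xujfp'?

Compare letters: h→m is +5, o→t is +5, t→y is +5 — a constant shift. This is a Caesar cipher with shift 5.
Decoding xujfp: x−5=s, u−5=p, j−5=e, f−5=a, p−5=k.

speak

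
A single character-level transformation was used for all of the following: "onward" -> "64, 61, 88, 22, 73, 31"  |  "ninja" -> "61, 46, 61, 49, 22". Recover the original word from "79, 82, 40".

tug

The formula is n = 3×(alphabet index, a=1) + 19.
Undoing it on 79, 82, 40: 79→(79−19)÷3=20=t, 82→(82−19)÷3=21=u, 40→(40−19)÷3=7=g.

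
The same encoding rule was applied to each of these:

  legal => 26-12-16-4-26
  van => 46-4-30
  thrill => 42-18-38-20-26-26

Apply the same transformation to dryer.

10-38-52-12-38

Each letter becomes 2×(its alphabet position, a=1..z=26) + 2.
For dryer: d=4→10, r=18→38, y=25→52, e=5→12, r=18→38.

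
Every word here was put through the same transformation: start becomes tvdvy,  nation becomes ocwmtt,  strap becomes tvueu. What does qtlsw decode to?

In start: s→t is +1, t→v is +2, a→d is +3, r→v is +4 — the shift increases by 1 each position. Each letter shifts forward by (position + 1), i.e. 1, 2, 3, … — the shift grows by one for each successive letter.
Reversing it on qtlsw: q−1=p, t−2=r, l−3=i, s−4=o, w−5=r.

prior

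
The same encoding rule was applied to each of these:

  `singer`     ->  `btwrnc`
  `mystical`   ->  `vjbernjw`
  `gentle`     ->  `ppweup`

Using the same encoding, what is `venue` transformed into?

epwfn

Shifts by position in singer: pos 0: s→b (+9), pos 1: i→t (+11), pos 2: n→w (+9), pos 3: g→r (+11) — repeating every 2. The shifts repeat in a cycle of length 2: positions 0,1,… shift by +9, +11, then the pattern repeats.
On venue: v+9=e, e+11=p, n+9=w, u+11=f, e+9=n.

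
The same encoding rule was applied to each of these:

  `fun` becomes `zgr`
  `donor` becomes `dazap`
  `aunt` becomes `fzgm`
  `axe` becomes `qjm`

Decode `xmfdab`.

The output letters match the input read backwards, each shifted +12: fun reversed is nuf. The word is reversed, then every letter is shifted forward by 12.
Decoding xmfdab: shift back: x−12=l, m−12=a, f−12=t, d−12=r, a−12=o, b−12=p → latrop; then reverse → portal.

portal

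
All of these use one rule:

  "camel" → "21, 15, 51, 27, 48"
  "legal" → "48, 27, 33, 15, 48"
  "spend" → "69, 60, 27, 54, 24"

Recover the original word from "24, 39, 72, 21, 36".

ditch

Each letter becomes 3×(its alphabet position, a=1..z=26) + 12.
Reversing it on 24, 39, 72, 21, 36: 24→(24−12)÷3=4=d, 39→(39−12)÷3=9=i, 72→(72−12)÷3=20=t, 21→(21−12)÷3=3=c, 36→(36−12)÷3=8=h.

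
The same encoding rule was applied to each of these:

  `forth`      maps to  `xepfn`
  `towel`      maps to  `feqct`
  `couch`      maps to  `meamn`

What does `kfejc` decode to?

stone

This is an affine cipher: with a=0,…,z=25, each position x becomes (21x+22) mod 26.
Undoing it on kfejc: k(10)→5·(10−22)≡18=s; f(5)→5·(5−22)≡19=t; e(4)→5·(4−22)≡14=o; j(9)→5·(9−22)≡13=n; c(2)→5·(2−22)≡4=e (all mod 26).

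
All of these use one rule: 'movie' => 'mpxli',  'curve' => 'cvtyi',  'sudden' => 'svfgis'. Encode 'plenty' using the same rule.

pmgqxd

Letter i (0-indexed) is shifted by i+0, so successive shifts are 0, 1, 2, ….
On plenty: p+0=p, l+1=m, e+2=g, n+3=q, t+4=x, y+5=d.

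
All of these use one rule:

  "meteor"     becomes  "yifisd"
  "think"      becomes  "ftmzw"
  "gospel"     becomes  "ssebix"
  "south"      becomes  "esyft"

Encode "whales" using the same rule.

itexie

The shift depends on letter class: consonant m→y is +12, but vowel e→i is +4. Two shifts are in play — +4 for a/e/i/o/u, +12 for every other letter.
For whales: w(cons)+12=i, h(cons)+12=t, a(vowel)+4=e, l(cons)+12=x, e(vowel)+4=i, s(cons)+12=e.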